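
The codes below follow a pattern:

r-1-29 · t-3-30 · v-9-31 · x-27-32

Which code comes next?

Letter: letters move forward 2 places in the alphabet, so r, t, v, x → z.
Second component: 1, 3, 9, 27 → 81 (×3 each step).
Third component — +1 each step: 29, 30, 31, 32 → 33.
Combining the parts gives z-81-33.

z-81-33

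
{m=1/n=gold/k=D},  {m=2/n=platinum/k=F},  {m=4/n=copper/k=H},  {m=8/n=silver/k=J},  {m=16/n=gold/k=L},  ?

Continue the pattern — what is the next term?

M: 1, 2, 4, 8, 16 → 32 (×2 each step).
N: repeats gold → platinum → copper → silver, so gold, platinum, copper, silver, gold → platinum.
K goes D, F, H, J, L → N (letters move forward 2 places in the alphabet).
Putting it together: {m=32/n=platinum/k=N}.

{m=32/n=platinum/k=N}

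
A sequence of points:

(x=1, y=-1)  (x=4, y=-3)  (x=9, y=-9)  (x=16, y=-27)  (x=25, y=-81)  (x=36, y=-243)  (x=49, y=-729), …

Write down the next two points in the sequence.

(x=64, y=-2187), (x=81, y=-6561)

X — perfect squares: 1², 2², 3², …: 1, 4, 9, 16, 25, 36, 49 → 64 → 81.
Y: ×3 each step, so -1, -3, -9, -27, -81, -243, -729 → -2187 → -6561.
So the next two points are (x=64, y=-2187) and (x=81, y=-6561).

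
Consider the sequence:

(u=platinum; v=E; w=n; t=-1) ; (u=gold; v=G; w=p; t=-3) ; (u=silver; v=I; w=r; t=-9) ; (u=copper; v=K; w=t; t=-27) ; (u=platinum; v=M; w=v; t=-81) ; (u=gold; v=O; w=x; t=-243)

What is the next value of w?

z

For the w, letters move forward 2 places in the alphabet: n, p, r, t, v, x → z.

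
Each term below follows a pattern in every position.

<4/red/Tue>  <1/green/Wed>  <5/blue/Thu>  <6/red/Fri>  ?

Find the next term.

<11/green/Sat>

First coordinate: each term is the sum of the two before it; 4, 1, 5, 6 → 11.
Colour goes red, green, blue, red → green (repeats red → green → blue).
Day: Tue, Wed, Thu, Fri → Sat (runs through the weekdays Mon→Sun).
Combining the parts gives <11/green/Sat>.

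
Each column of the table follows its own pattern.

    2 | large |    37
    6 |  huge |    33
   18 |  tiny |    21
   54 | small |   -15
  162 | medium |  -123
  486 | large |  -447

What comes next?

1458  huge  -1419

First component — ×3 each step: 2, 6, 18, 54, 162, 486 → 1458.
Size: large, huge, tiny, small, medium, large → huge (repeats large → huge → tiny → small → medium).
Third component — together with the first component always sums to 39: 37, 33, 21, -15, -123, -447 → -1419.
Putting it together: 1458  huge  -1419.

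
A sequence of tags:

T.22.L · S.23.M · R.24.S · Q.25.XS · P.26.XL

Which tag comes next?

O.27.L

Letter: letters move back 1 place in the alphabet, so T, S, R, Q, P → O.
Second component: 22, 23, 24, 25, 26 → 27 (+1 each step).
Size: runs backward through clothing sizes XS→XL, so L, M, S, XS, XL → L.
So the next tag is O.27.L.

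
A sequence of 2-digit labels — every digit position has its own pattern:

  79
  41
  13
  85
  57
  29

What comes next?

91

First digit goes 7, 4, 1, 8, 5, 2 → 9 (−3 each step, mod 10).
For the second digit, +2 each step, mod 10: 9, 1, 3, 5, 7, 9 → 1.
Putting it together: 91.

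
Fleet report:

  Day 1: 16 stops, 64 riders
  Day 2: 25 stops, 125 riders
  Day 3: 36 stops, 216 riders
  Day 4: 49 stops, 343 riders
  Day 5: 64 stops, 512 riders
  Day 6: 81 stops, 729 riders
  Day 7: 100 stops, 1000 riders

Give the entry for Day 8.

For the stops, perfect squares: 4², 5², 6², …: 16, 25, 36, 49, 64, 81, 100 → 121.
Riders — perfect cubes: 4³, 5³, 6³, …: 64, 125, 216, 343, 512, 729, 1000 → 1331.
Combining the parts gives 121 stops, 1331 riders.

121 stops, 1331 riders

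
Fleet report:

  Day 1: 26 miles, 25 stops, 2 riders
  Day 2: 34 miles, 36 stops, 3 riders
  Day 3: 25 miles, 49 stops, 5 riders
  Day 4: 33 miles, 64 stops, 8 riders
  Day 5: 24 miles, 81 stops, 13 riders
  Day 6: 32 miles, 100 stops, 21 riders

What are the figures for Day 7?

Miles: 26, 34, 25, 33, 24, 32 → 23 (alternating steps +8, −9, +8, −9, …).
Stops: 25, 36, 49, 64, 81, 100 → 121 (perfect squares: 5², 6², 7², …).
Riders: each term is the sum of the two before it; 2, 3, 5, 8, 13, 21 → 34.
Combining the parts gives 23 miles, 121 stops, 34 riders.

23 miles, 121 stops, 34 riders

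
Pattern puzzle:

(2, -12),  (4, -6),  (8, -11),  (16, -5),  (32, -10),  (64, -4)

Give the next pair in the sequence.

(128, -9)

First coordinate: ×2 each step; 2, 4, 8, 16, 32, 64 → 128.
Second coordinate — alternating steps +6, −5, +6, −5, …: -12, -6, -11, -5, -10, -4 → -9.
Combining the parts gives (128, -9).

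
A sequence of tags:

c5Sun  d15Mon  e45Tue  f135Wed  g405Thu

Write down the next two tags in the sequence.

h1215Fri, i3645Sat

Letter: c, d, e, f, g → h → i (letters move forward 1 place in the alphabet).
Second component: 5, 15, 45, 135, 405 → 1215 → 3645 (×3 each step).
Day: runs through the weekdays Mon→Sun; Sun, Mon, Tue, Wed, Thu → Fri → Sat.
Putting the parts together: h1215Fri and then i3645Sat.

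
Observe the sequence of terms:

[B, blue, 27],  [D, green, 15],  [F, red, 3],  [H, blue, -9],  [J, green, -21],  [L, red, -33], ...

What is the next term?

[N, blue, -45]

Letter: letters move forward 2 places in the alphabet, so B, D, F, H, J, L → N.
Colour: repeats blue → green → red, so blue, green, red, blue, green, red → blue.
Third coordinate goes 27, 15, 3, -9, -21, -33 → -45 (−12 each step).
Putting it together: [N, blue, -45].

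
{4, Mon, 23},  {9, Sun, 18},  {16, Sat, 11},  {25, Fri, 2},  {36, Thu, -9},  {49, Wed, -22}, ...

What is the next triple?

For the first entry, perfect squares: 2², 3², 4², …: 4, 9, 16, 25, 36, 49 → 64.
Day: runs backward through the weekdays Mon→Sun; Mon, Sun, Sat, Fri, Thu, Wed → Tue.
Third entry: together with the first entry always sums to 27, so 23, 18, 11, 2, -9, -22 → -37.
So the next triple is {64, Tue, -37}.

{64, Tue, -37}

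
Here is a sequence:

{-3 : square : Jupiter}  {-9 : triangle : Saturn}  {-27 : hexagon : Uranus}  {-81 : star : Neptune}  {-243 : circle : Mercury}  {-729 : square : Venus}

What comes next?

{-2187 : triangle : Earth}

For the first value, ×3 each step: -3, -9, -27, -81, -243, -729 → -2187.
Shape goes square, triangle, hexagon, star, circle, square → triangle (repeats square → triangle → hexagon → star → circle).
For the planet, runs through the planets Mercury→Neptune: Jupiter, Saturn, Uranus, Neptune, Mercury, Venus → Earth.
Combining the parts gives {-2187 : triangle : Earth}.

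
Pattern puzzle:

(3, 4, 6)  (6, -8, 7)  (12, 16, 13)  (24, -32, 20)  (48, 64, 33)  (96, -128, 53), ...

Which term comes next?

First entry: ×2 each step, so 3, 6, 12, 24, 48, 96 → 192.
Second entry: 4, -8, 16, -32, 64, -128 → 256 (×(-2) each step).
For the third entry, each term is the sum of the two before it: 6, 7, 13, 20, 33, 53 → 86.
Combining the parts gives (192, 256, 86).

(192, 256, 86)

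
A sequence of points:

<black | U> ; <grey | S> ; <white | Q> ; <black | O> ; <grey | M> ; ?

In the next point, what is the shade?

white

Shade: repeats black → grey → white, so black, grey, white, black, grey → white.
Letter goes U, S, Q, O, M → K (letters move back 2 places in the alphabet).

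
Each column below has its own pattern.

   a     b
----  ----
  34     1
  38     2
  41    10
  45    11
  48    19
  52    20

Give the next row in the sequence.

55  28

Column a: 34, 38, 41, 45, 48, 52 → 55 (alternating steps +4, +3, +4, +3, …).
Column b: alternating steps +1, +8, +1, +8, …, so 1, 2, 10, 11, 19, 20 → 28.
So the next row is 55  28.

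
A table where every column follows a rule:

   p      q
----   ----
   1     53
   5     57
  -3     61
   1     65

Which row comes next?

Column p: alternating steps +4, −8, +4, −8, …, so 1, 5, -3, 1 → -7.
Column q: +4 each step, so 53, 57, 61, 65 → 69.
Putting it together: -7  69.

-7  69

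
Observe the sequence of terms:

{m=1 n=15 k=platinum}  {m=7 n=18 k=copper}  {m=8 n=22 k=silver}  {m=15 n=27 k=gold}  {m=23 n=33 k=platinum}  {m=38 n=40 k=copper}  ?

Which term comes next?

{m=61 n=48 k=silver}

M: each term is the sum of the two before it, so 1, 7, 8, 15, 23, 38 → 61.
For the n, differences are 3, 4, 5, … (increasing by 1 each time): 15, 18, 22, 27, 33, 40 → 48.
K: repeats platinum → copper → silver → gold; platinum, copper, silver, gold, platinum, copper → silver.
So the next term is {m=61 n=48 k=silver}.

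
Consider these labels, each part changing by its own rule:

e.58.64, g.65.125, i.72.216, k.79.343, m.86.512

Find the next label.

Letter: e, g, i, k, m → o (letters move forward 2 places in the alphabet).
For the second component, +7 each step: 58, 65, 72, 79, 86 → 93.
Third component: 64, 125, 216, 343, 512 → 729 (perfect cubes: 4³, 5³, 6³, …).
Putting it together: o.93.729.

o.93.729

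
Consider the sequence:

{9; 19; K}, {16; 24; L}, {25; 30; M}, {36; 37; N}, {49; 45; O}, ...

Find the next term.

{64; 54; P}

First entry: perfect squares: 3², 4², 5², …, so 9, 16, 25, 36, 49 → 64.
Second entry — differences are 5, 6, 7, … (increasing by 1 each time): 19, 24, 30, 37, 45 → 54.
Letter: letters move forward 1 place in the alphabet, so K, L, M, N, O → P.
So the next term is {64; 54; P}.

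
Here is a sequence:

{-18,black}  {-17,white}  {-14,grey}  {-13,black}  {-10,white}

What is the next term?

First slot goes -18, -17, -14, -13, -10 → -9 (alternating steps +1, +3, +1, +3, …).
Shade — repeats black → white → grey: black, white, grey, black, white → grey.
So the next term is {-9,grey}.

{-9,grey}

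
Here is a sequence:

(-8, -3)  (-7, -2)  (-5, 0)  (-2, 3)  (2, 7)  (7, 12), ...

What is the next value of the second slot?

First slot: differences are 1, 2, 3, … (increasing by 1 each time), so -8, -7, -5, -2, 2, 7 → 13.
Second slot: always 5 more than the first slot, so -3, -2, 0, 3, 7, 12 → 18.

18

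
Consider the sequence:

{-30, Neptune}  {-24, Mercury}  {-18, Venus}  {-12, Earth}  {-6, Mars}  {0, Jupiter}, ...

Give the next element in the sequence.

First part goes -30, -24, -18, -12, -6, 0 → 6 (+6 each step).
Planet goes Neptune, Mercury, Venus, Earth, Mars, Jupiter → Saturn (runs through the planets Mercury→Neptune).
Putting it together: {6, Saturn}.

{6, Saturn}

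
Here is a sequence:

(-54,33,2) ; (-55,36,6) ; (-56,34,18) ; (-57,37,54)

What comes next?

(-58,35,162)

First value — −1 each step: -54, -55, -56, -57 → -58.
Second value: alternating steps +3, −2, +3, −2, …, so 33, 36, 34, 37 → 35.
Third value — ×3 each step: 2, 6, 18, 54 → 162.
So the next tuple is (-58,35,162).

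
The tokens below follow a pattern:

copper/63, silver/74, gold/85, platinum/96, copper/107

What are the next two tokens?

Metal: repeats copper → silver → gold → platinum; copper, silver, gold, platinum, copper → silver → gold.
Second component: +11 each step; 63, 74, 85, 96, 107 → 118 → 129.
So the next two tokens are silver/118 and gold/129.

silver/118 then gold/129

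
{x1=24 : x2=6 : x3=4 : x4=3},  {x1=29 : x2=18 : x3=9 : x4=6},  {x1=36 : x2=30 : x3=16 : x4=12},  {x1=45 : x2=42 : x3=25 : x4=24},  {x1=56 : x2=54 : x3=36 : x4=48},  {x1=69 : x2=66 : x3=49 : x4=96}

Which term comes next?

{x1=84 : x2=78 : x3=64 : x4=192}

X1 goes 24, 29, 36, 45, 56, 69 → 84 (differences are 5, 7, 9, … (increasing by 2 each time)).
X2: +12 each step; 6, 18, 30, 42, 54, 66 → 78.
X3: perfect squares: 2², 3², 4², …, so 4, 9, 16, 25, 36, 49 → 64.
X4: 3, 6, 12, 24, 48, 96 → 192 (×2 each step).
So the next term is {x1=84 : x2=78 : x3=64 : x4=192}.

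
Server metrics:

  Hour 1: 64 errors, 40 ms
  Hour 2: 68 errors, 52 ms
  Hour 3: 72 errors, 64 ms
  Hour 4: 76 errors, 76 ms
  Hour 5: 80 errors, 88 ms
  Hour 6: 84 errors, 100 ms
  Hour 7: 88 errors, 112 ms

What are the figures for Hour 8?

92 errors, 124 ms

Errors: 64, 68, 72, 76, 80, 84, 88 → 92 (+4 each step).
Ms — +12 each step: 40, 52, 64, 76, 88, 100, 112 → 124.
Combining the parts gives 92 errors, 124 ms.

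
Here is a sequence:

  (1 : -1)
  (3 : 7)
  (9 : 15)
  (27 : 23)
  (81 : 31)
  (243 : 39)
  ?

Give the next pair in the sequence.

(729 : 47)

First entry goes 1, 3, 9, 27, 81, 243 → 729 (×3 each step).
Second entry: -1, 7, 15, 23, 31, 39 → 47 (+8 each step).
So the next pair is (729 : 47).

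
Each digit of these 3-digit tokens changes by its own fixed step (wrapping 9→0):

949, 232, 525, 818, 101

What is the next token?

First digit: +3 each step, mod 10; 9, 2, 5, 8, 1 → 4.
Second digit — −1 each step, mod 10: 4, 3, 2, 1, 0 → 9.
Third digit goes 9, 2, 5, 8, 1 → 4 (+3 each step, mod 10).
Combining the parts gives 494.

494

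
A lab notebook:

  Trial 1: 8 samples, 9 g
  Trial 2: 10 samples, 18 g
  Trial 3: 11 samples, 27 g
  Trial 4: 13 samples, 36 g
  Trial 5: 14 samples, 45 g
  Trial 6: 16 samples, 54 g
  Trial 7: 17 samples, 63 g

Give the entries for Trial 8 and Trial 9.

Samples: alternating steps +2, +1, +2, +1, …, so 8, 10, 11, 13, 14, 16, 17 → 19 → 20.
For the g, +9 each step: 9, 18, 27, 36, 45, 54, 63 → 72 → 81.
Putting the parts together: 19 samples, 72 g and then 20 samples, 81 g.

19 samples, 72 g; 20 samples, 81 g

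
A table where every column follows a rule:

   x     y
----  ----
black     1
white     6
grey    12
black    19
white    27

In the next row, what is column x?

grey

Column x: repeats black → white → grey, so black, white, grey, black, white → grey.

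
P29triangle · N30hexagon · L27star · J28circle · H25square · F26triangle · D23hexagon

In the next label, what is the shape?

Shape: triangle, hexagon, star, circle, square, triangle, hexagon → star (repeats triangle → hexagon → star → circle → square).

star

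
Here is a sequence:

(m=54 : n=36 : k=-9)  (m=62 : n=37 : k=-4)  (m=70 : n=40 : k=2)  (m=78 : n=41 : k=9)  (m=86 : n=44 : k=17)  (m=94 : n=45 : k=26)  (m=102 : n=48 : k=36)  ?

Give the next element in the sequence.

M: +8 each step; 54, 62, 70, 78, 86, 94, 102 → 110.
N — alternating steps +1, +3, +1, +3, …: 36, 37, 40, 41, 44, 45, 48 → 49.
K: differences are 5, 6, 7, … (increasing by 1 each time); -9, -4, 2, 9, 17, 26, 36 → 47.
Combining the parts gives (m=110 : n=49 : k=47).

(m=110 : n=49 : k=47)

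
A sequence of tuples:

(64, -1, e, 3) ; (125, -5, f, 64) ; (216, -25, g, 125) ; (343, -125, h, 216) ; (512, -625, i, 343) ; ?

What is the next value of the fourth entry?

512

For the first entry, perfect cubes: 4³, 5³, 6³, …: 64, 125, 216, 343, 512 → 729.
For the fourth entry, always the previous value of the first entry: 3, 64, 125, 216, 343 → 512.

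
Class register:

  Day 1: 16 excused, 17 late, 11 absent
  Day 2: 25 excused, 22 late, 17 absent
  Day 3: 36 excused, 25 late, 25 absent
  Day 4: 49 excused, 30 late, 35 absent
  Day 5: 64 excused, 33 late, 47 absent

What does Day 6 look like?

Excused: 16, 25, 36, 49, 64 → 81 (perfect squares: 4², 5², 6², …).
For the late, alternating steps +5, +3, +5, +3, …: 17, 22, 25, 30, 33 → 38.
Absent — differences are 6, 8, 10, … (increasing by 2 each time): 11, 17, 25, 35, 47 → 61.
Combining the parts gives 81 excused, 38 late, 61 absent.

81 excused, 38 late, 61 absent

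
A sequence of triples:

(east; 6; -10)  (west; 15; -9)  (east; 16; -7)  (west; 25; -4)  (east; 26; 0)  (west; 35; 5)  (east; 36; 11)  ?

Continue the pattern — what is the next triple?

Direction: alternates east ↔ west; east, west, east, west, east, west, east → west.
Second part goes 6, 15, 16, 25, 26, 35, 36 → 45 (alternating steps +9, +1, +9, +1, …).
Third part goes -10, -9, -7, -4, 0, 5, 11 → 18 (differences are 1, 2, 3, … (increasing by 1 each time)).
So the next triple is (west; 45; 18).

(west; 45; 18)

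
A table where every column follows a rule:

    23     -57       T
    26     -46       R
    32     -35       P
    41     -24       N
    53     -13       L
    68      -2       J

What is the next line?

First component goes 23, 26, 32, 41, 53, 68 → 86 (differences are 3, 6, 9, … (increasing by 3 each time)).
Second component: +11 each step, so -57, -46, -35, -24, -13, -2 → 9.
For the letter, letters move back 2 places in the alphabet: T, R, P, N, L, J → H.
Putting it together: 86  9  H.

86  9  H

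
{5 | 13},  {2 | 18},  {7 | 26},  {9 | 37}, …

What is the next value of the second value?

51

Second value goes 13, 18, 26, 37 → 51 (differences are 5, 8, 11, … (increasing by 3 each time)).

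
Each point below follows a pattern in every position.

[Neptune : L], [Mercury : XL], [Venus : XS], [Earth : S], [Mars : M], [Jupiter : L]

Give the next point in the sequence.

[Saturn : XL]

Planet goes Neptune, Mercury, Venus, Earth, Mars, Jupiter → Saturn (runs through the planets Mercury→Neptune).
Size — repeats L → XL → XS → S → M: L, XL, XS, S, M, L → XL.
Combining the parts gives [Saturn : XL].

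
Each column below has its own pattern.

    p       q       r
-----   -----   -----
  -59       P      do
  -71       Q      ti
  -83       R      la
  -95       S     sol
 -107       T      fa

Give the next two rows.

Column p: −12 each step, so -59, -71, -83, -95, -107 → -119 → -131.
Column q goes P, Q, R, S, T → U → V (letters move forward 1 place in the alphabet).
Column r: runs backward through the solfège scale do→ti, so do, ti, la, sol, fa → mi → re.
Putting the parts together: -119  U  mi and then -131  V  re.

-119  U  mi; -131  V  re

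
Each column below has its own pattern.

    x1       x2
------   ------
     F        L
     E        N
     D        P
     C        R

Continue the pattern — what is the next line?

B  T

Column x1 goes F, E, D, C → B (letters move back 1 place in the alphabet).
Column x2 — letters move forward 2 places in the alphabet: L, N, P, R → T.
Putting it together: B  T.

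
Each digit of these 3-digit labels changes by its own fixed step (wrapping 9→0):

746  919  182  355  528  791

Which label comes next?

964

First digit: 7, 9, 1, 3, 5, 7 → 9 (+2 each step, mod 10).
Second digit: −3 each step, mod 10; 4, 1, 8, 5, 2, 9 → 6.
For the third digit, +3 each step, mod 10: 6, 9, 2, 5, 8, 1 → 4.
So the next label is 964.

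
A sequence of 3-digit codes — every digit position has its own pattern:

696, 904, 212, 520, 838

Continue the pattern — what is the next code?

146

First digit goes 6, 9, 2, 5, 8 → 1 (+3 each step, mod 10).
For the second digit, +1 each step, mod 10: 9, 0, 1, 2, 3 → 4.
Third digit: 6, 4, 2, 0, 8 → 6 (−2 each step, mod 10).
Combining the parts gives 146.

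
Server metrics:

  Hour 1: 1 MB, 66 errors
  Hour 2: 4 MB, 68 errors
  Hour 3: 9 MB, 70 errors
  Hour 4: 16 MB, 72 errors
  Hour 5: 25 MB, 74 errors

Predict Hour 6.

MB goes 1, 4, 9, 16, 25 → 36 (perfect squares: 1², 2², 3², …).
Errors: 66, 68, 70, 72, 74 → 76 (+2 each step).
Putting it together: 36 MB, 76 errors.

36 MB, 76 errors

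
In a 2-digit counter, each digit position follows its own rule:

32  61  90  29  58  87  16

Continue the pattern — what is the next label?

First digit: +3 each step, mod 10, so 3, 6, 9, 2, 5, 8, 1 → 4.
Second digit: −1 each step, mod 10, so 2, 1, 0, 9, 8, 7, 6 → 5.
So the next label is 45.

45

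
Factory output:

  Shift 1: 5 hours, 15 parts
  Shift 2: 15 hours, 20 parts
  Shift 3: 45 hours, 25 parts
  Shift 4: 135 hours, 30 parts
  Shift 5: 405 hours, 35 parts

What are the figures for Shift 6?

For the hours, ×3 each step: 5, 15, 45, 135, 405 → 1215.
Parts: 15, 20, 25, 30, 35 → 40 (+5 each step).
So the next row is 1215 hours, 40 parts.

1215 hours, 40 parts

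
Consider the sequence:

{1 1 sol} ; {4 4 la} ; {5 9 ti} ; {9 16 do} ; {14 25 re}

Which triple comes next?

First slot: each term is the sum of the two before it; 1, 4, 5, 9, 14 → 23.
Second slot: 1, 4, 9, 16, 25 → 36 (perfect squares: 1², 2², 3², …).
For the note, runs through the solfège scale do→ti: sol, la, ti, do, re → mi.
So the next triple is {23 36 mi}.

{23 36 mi}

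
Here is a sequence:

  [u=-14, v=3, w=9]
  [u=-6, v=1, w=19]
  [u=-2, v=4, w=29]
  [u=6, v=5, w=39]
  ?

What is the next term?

[u=10, v=9, w=49]

U: alternating steps +8, +4, +8, +4, …; -14, -6, -2, 6 → 10.
For the v, each term is the sum of the two before it: 3, 1, 4, 5 → 9.
W — +10 each step: 9, 19, 29, 39 → 49.
So the next term is [u=10, v=9, w=49].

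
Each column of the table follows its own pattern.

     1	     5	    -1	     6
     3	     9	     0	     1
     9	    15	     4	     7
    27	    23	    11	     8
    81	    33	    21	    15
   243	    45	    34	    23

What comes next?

729  59  50  38

First component — ×3 each step: 1, 3, 9, 27, 81, 243 → 729.
For the second component, differences are 4, 6, 8, … (increasing by 2 each time): 5, 9, 15, 23, 33, 45 → 59.
Third component: differences are 1, 4, 7, … (increasing by 3 each time), so -1, 0, 4, 11, 21, 34 → 50.
Fourth component goes 6, 1, 7, 8, 15, 23 → 38 (each term is the sum of the two before it).
Combining the parts gives 729  59  50  38.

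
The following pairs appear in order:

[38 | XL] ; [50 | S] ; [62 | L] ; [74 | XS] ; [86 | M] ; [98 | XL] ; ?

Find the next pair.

[110 | S]

First slot — +12 each step: 38, 50, 62, 74, 86, 98 → 110.
Size goes XL, S, L, XS, M, XL → S (repeats XL → S → L → XS → M).
Combining the parts gives [110 | S].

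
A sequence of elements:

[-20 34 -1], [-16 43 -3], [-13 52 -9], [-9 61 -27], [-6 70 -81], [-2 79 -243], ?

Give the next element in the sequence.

First slot: -20, -16, -13, -9, -6, -2 → 1 (alternating steps +4, +3, +4, +3, …).
Second slot — +9 each step: 34, 43, 52, 61, 70, 79 → 88.
Third slot — ×3 each step: -1, -3, -9, -27, -81, -243 → -729.
Putting it together: [1 88 -729].

[1 88 -729]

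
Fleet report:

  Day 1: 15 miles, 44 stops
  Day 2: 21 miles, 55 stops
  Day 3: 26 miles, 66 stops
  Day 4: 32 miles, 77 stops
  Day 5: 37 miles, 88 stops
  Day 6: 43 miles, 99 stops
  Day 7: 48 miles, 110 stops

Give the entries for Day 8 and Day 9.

54 miles, 121 stops; 59 miles, 132 stops

Miles — alternating steps +6, +5, +6, +5, …: 15, 21, 26, 32, 37, 43, 48 → 54 → 59.
Stops goes 44, 55, 66, 77, 88, 99, 110 → 121 → 132 (+11 each step).
So the next two records are 54 miles, 121 stops and 59 miles, 132 stops.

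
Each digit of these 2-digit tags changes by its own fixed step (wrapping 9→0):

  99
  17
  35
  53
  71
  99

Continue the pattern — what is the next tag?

17

First digit: +2 each step, mod 10, so 9, 1, 3, 5, 7, 9 → 1.
Second digit goes 9, 7, 5, 3, 1, 9 → 7 (−2 each step, mod 10).
So the next tag is 17.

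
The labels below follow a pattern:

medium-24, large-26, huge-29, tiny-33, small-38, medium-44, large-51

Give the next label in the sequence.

Size: repeats medium → large → huge → tiny → small; medium, large, huge, tiny, small, medium, large → huge.
For the second component, differences are 2, 3, 4, … (increasing by 1 each time): 24, 26, 29, 33, 38, 44, 51 → 59.
Combining the parts gives huge-59.

huge-59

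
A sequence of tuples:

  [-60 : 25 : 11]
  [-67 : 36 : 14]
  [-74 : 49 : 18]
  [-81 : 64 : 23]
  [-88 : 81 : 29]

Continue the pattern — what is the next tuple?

First part — −7 each step: -60, -67, -74, -81, -88 → -95.
Second part goes 25, 36, 49, 64, 81 → 100 (perfect squares: 5², 6², 7², …).
Third part: differences are 3, 4, 5, … (increasing by 1 each time); 11, 14, 18, 23, 29 → 36.
Putting it together: [-95 : 100 : 36].

[-95 : 100 : 36]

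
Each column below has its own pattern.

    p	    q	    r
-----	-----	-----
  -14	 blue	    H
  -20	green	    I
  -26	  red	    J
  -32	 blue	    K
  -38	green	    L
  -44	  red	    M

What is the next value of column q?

blue

Column p goes -14, -20, -26, -32, -38, -44 → -50 (−6 each step).
Column q: repeats blue → green → red, so blue, green, red, blue, green, red → blue.
Column r goes H, I, J, K, L, M → N (letters move forward 1 place in the alphabet).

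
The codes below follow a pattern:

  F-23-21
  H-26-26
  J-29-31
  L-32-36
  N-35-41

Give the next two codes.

Letter: letters move forward 2 places in the alphabet; F, H, J, L, N → P → R.
Second component — +3 each step: 23, 26, 29, 32, 35 → 38 → 41.
Third component — +5 each step: 21, 26, 31, 36, 41 → 46 → 51.
Putting the parts together: P-38-46 and then R-41-51.

P-38-46 then R-41-51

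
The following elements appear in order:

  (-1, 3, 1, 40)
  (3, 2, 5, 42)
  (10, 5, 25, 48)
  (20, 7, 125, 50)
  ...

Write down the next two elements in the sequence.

First component: differences are 4, 7, 10, … (increasing by 3 each time), so -1, 3, 10, 20 → 33 → 49.
Second component — each term is the sum of the two before it: 3, 2, 5, 7 → 12 → 19.
Third component: 1, 5, 25, 125 → 625 → 3125 (×5 each step).
Fourth component goes 40, 42, 48, 50 → 56 → 58 (alternating steps +2, +6, +2, +6, …).
So the next two elements are (33, 12, 625, 56) and (49, 19, 3125, 58).

(33, 12, 625, 56), (49, 19, 3125, 58)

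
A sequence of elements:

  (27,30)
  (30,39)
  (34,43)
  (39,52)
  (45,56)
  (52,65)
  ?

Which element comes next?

For the first coordinate, differences are 3, 4, 5, … (increasing by 1 each time): 27, 30, 34, 39, 45, 52 → 60.
Second coordinate goes 30, 39, 43, 52, 56, 65 → 69 (alternating steps +9, +4, +9, +4, …).
So the next element is (60,69).

(60,69)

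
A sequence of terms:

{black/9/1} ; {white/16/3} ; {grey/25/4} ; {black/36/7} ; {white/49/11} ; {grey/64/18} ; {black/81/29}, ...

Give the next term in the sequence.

Shade goes black, white, grey, black, white, grey, black → white (repeats black → white → grey).
Second entry — perfect squares: 3², 4², 5², …: 9, 16, 25, 36, 49, 64, 81 → 100.
Third entry goes 1, 3, 4, 7, 11, 18, 29 → 47 (each term is the sum of the two before it).
So the next term is {white/100/47}.

{white/100/47}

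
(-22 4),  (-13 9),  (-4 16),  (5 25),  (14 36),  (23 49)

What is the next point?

For the first slot, +9 each step: -22, -13, -4, 5, 14, 23 → 32.
Second slot — perfect squares: 2², 3², 4², …: 4, 9, 16, 25, 36, 49 → 64.
Combining the parts gives (32 64).

(32 64)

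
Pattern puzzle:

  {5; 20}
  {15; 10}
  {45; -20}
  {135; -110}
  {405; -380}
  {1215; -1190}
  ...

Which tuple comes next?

First component goes 5, 15, 45, 135, 405, 1215 → 3645 (×3 each step).
For the second component, together with the first component always sums to 25: 20, 10, -20, -110, -380, -1190 → -3620.
Putting it together: {3645; -3620}.

{3645; -3620}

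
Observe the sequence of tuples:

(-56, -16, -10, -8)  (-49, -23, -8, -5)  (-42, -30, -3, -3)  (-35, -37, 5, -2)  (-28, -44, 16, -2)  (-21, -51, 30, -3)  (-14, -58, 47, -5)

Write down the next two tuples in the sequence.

(-7, -65, 67, -8), (0, -72, 90, -12)

First coordinate — +7 each step: -56, -49, -42, -35, -28, -21, -14 → -7 → 0.
Second coordinate: −7 each step, so -16, -23, -30, -37, -44, -51, -58 → -65 → -72.
Third coordinate goes -10, -8, -3, 5, 16, 30, 47 → 67 → 90 (differences are 2, 5, 8, … (increasing by 3 each time)).
For the fourth coordinate, differences are 3, 2, 1, … (decreasing by 1 each time): -8, -5, -3, -2, -2, -3, -5 → -8 → -12.
Putting the parts together: (-7, -65, 67, -8) and then (0, -72, 90, -12).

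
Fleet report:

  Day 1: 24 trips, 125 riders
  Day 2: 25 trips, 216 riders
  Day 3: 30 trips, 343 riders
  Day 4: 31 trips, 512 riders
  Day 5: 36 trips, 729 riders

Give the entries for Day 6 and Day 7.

For the trips, alternating steps +1, +5, +1, +5, …: 24, 25, 30, 31, 36 → 37 → 42.
Riders: perfect cubes: 5³, 6³, 7³, …; 125, 216, 343, 512, 729 → 1000 → 1331.
So the next two rows are 37 trips, 1000 riders and 42 trips, 1331 riders.

37 trips, 1000 riders; 42 trips, 1331 riders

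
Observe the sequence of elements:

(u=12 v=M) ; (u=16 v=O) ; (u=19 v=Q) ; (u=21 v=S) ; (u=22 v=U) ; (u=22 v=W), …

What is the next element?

U — differences are 4, 3, 2, … (decreasing by 1 each time): 12, 16, 19, 21, 22, 22 → 21.
V: letters move forward 2 places in the alphabet; M, O, Q, S, U, W → Y.
Combining the parts gives (u=21 v=Y).

(u=21 v=Y)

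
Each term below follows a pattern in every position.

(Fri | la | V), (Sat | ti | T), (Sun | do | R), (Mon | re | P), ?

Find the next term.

Day: Fri, Sat, Sun, Mon → Tue (runs through the weekdays Mon→Sun).
Note — runs through the solfège scale do→ti: la, ti, do, re → mi.
Letter: V, T, R, P → N (letters move back 2 places in the alphabet).
Combining the parts gives (Tue | mi | N).

(Tue | mi | N)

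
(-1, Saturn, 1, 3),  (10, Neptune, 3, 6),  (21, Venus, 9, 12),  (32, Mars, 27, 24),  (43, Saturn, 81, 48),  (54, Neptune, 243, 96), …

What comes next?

First entry: -1, 10, 21, 32, 43, 54 → 65 (+11 each step).
Planet goes Saturn, Neptune, Venus, Mars, Saturn, Neptune → Venus (repeats Saturn → Neptune → Venus → Mars).
Third entry — ×3 each step: 1, 3, 9, 27, 81, 243 → 729.
Fourth entry: ×2 each step, so 3, 6, 12, 24, 48, 96 → 192.
So the next 4-tuple is (65, Venus, 729, 192).

(65, Venus, 729, 192)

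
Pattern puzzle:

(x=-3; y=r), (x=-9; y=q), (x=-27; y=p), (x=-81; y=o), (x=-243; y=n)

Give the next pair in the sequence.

(x=-729; y=m)

X: -3, -9, -27, -81, -243 → -729 (×3 each step).
Y — letters move back 1 place in the alphabet: r, q, p, o, n → m.
Putting it together: (x=-729; y=m).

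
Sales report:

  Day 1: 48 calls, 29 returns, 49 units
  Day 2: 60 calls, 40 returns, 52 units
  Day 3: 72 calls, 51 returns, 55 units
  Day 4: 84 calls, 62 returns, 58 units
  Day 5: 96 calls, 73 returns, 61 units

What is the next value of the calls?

108

Calls goes 48, 60, 72, 84, 96 → 108 (+12 each step).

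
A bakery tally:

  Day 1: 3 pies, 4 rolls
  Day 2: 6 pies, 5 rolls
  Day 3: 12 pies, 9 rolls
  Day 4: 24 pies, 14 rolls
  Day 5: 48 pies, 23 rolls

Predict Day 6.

96 pies, 37 rolls

For the pies, ×2 each step: 3, 6, 12, 24, 48 → 96.
For the rolls, each term is the sum of the two before it: 4, 5, 9, 14, 23 → 37.
So the next record is 96 pies, 37 rolls.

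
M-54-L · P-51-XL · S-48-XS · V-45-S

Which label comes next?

Letter: letters move forward 3 places in the alphabet, so M, P, S, V → Y.
Second component goes 54, 51, 48, 45 → 42 (−3 each step).
Size: L, XL, XS, S → M (runs through clothing sizes XS→XL).
Combining the parts gives Y-42-M.

Y-42-M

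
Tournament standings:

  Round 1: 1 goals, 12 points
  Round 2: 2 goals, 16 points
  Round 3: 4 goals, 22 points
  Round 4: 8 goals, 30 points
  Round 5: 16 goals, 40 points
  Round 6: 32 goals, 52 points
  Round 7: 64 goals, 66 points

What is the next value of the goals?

128

For the goals, ×2 each step: 1, 2, 4, 8, 16, 32, 64 → 128.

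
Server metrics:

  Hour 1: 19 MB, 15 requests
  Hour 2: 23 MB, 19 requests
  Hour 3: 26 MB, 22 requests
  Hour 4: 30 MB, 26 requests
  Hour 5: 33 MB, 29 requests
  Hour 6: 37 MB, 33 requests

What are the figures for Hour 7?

MB: 19, 23, 26, 30, 33, 37 → 40 (alternating steps +4, +3, +4, +3, …).
Requests goes 15, 19, 22, 26, 29, 33 → 36 (always 4 less than the MB).
Putting it together: 40 MB, 36 requests.

40 MB, 36 requests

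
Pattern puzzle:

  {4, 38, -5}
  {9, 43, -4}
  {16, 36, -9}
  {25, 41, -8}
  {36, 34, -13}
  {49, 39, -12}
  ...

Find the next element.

First component — perfect squares: 2², 3², 4², …: 4, 9, 16, 25, 36, 49 → 64.
Second component: alternating steps +5, −7, +5, −7, …, so 38, 43, 36, 41, 34, 39 → 32.
Third component goes -5, -4, -9, -8, -13, -12 → -17 (alternating steps +1, −5, +1, −5, …).
Putting it together: {64, 32, -17}.

{64, 32, -17}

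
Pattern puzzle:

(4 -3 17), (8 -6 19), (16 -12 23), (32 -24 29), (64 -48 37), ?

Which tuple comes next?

(128 -96 47)

First entry goes 4, 8, 16, 32, 64 → 128 (×2 each step).
Second entry: ×2 each step, so -3, -6, -12, -24, -48 → -96.
Third entry: 17, 19, 23, 29, 37 → 47 (differences are 2, 4, 6, … (increasing by 2 each time)).
Putting it together: (128 -96 47).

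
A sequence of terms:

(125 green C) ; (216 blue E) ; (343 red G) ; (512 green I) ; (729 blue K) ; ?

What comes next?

For the first slot, perfect cubes: 5³, 6³, 7³, …: 125, 216, 343, 512, 729 → 1000.
Colour — repeats green → blue → red: green, blue, red, green, blue → red.
Letter — letters move forward 2 places in the alphabet: C, E, G, I, K → M.
So the next term is (1000 red M).

(1000 red M)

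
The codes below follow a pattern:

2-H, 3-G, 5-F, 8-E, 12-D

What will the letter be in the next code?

First component goes 2, 3, 5, 8, 12 → 17 (differences are 1, 2, 3, … (increasing by 1 each time)).
Letter: letters move back 1 place in the alphabet; H, G, F, E, D → C.

C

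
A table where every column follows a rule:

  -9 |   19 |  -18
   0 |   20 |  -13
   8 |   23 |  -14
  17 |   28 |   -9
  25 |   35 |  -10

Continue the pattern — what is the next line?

34  44  -5

First component goes -9, 0, 8, 17, 25 → 34 (alternating steps +9, +8, +9, +8, …).
Second component: 19, 20, 23, 28, 35 → 44 (differences are 1, 3, 5, … (increasing by 2 each time)).
Third component — alternating steps +5, −1, +5, −1, …: -18, -13, -14, -9, -10 → -5.
Putting it together: 34  44  -5.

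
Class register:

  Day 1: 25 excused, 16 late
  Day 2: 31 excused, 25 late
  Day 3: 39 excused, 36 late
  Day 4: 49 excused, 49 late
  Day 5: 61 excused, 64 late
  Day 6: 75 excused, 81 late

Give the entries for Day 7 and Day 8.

Excused goes 25, 31, 39, 49, 61, 75 → 91 → 109 (differences are 6, 8, 10, … (increasing by 2 each time)).
Late: perfect squares: 4², 5², 6², …; 16, 25, 36, 49, 64, 81 → 100 → 121.
So the next two records are 91 excused, 100 late and 109 excused, 121 late.

91 excused, 100 late; 109 excused, 121 late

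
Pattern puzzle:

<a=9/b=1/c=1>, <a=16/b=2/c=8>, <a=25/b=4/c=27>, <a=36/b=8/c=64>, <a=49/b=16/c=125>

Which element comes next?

A: perfect squares: 3², 4², 5², …, so 9, 16, 25, 36, 49 → 64.
For the b, ×2 each step: 1, 2, 4, 8, 16 → 32.
C goes 1, 8, 27, 64, 125 → 216 (perfect cubes: 1³, 2³, 3³, …).
So the next element is <a=64/b=32/c=216>.

<a=64/b=32/c=216>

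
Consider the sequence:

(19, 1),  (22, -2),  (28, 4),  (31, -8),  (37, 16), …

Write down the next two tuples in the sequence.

(40, -32), (46, 64)

First component — alternating steps +3, +6, +3, +6, …: 19, 22, 28, 31, 37 → 40 → 46.
Second component goes 1, -2, 4, -8, 16 → -32 → 64 (×(-2) each step).
So the next two tuples are (40, -32) and (46, 64).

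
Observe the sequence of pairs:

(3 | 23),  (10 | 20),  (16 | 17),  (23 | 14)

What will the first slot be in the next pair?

First slot: 3, 10, 16, 23 → 29 (alternating steps +7, +6, +7, +6, …).

29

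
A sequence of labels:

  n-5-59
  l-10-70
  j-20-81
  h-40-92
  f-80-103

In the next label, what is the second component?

160

Second component — ×2 each step: 5, 10, 20, 40, 80 → 160.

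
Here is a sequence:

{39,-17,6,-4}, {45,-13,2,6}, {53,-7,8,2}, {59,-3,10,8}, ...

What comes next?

For the first coordinate, alternating steps +6, +8, +6, +8, …: 39, 45, 53, 59 → 67.
Second coordinate: alternating steps +4, +6, +4, +6, …, so -17, -13, -7, -3 → 3.
Third coordinate — each term is the sum of the two before it: 6, 2, 8, 10 → 18.
For the fourth coordinate, always the previous value of the third coordinate: -4, 6, 2, 8 → 10.
So the next 4-tuple is {67,3,18,10}.

{67,3,18,10}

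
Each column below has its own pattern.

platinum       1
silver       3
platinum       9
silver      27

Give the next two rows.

platinum  81; silver  243

Metal: platinum, silver, platinum, silver → platinum → silver (alternates platinum ↔ silver).
For the second component, ×3 each step: 1, 3, 9, 27 → 81 → 243.
So the next two rows are platinum  81 and silver  243.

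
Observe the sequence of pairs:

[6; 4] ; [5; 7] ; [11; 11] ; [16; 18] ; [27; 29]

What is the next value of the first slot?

For the first slot, each term is the sum of the two before it: 6, 5, 11, 16, 27 → 43.

43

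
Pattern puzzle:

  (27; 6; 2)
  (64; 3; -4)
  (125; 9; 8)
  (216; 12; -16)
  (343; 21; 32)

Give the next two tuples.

(512; 33; -64), (729; 54; 128)

First value: perfect cubes: 3³, 4³, 5³, …; 27, 64, 125, 216, 343 → 512 → 729.
Second value — each term is the sum of the two before it: 6, 3, 9, 12, 21 → 33 → 54.
Third value: ×(-2) each step; 2, -4, 8, -16, 32 → -64 → 128.
So the next two tuples are (512; 33; -64) and (729; 54; 128).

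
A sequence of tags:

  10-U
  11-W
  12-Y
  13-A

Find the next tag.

14-C

First component: 10, 11, 12, 13 → 14 (+1 each step).
For the letter, letters move forward 2 places in the alphabet, wrapping Z→A: U, W, Y, A → C.
So the next tag is 14-C.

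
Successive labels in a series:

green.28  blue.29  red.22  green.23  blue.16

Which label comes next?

red.17

Colour goes green, blue, red, green, blue → red (repeats green → blue → red).
For the second component, alternating steps +1, −7, +1, −7, …: 28, 29, 22, 23, 16 → 17.
Combining the parts gives red.17.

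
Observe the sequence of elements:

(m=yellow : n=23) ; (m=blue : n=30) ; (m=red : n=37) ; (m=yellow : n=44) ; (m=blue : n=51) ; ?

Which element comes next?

(m=red : n=58)

M: yellow, blue, red, yellow, blue → red (repeats yellow → blue → red).
N — +7 each step: 23, 30, 37, 44, 51 → 58.
Combining the parts gives (m=red : n=58).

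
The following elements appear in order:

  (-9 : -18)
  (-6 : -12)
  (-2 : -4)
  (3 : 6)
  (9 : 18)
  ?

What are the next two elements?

First component goes -9, -6, -2, 3, 9 → 16 → 24 (differences are 3, 4, 5, … (increasing by 1 each time)).
Second component — always 2 × the first component: -18, -12, -4, 6, 18 → 32 → 48.
Putting the parts together: (16 : 32) and then (24 : 48).

(16 : 32), (24 : 48)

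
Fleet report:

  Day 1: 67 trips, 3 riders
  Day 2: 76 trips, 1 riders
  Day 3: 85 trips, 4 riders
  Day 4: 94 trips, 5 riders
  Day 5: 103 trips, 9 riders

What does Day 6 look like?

For the trips, +9 each step: 67, 76, 85, 94, 103 → 112.
For the riders, each term is the sum of the two before it: 3, 1, 4, 5, 9 → 14.
Putting it together: 112 trips, 14 riders.

112 trips, 14 riders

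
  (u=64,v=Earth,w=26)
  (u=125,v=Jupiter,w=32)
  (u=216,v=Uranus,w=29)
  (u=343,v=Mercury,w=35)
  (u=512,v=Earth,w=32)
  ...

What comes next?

U — perfect cubes: 4³, 5³, 6³, …: 64, 125, 216, 343, 512 → 729.
For the v, repeats Earth → Jupiter → Uranus → Mercury: Earth, Jupiter, Uranus, Mercury, Earth → Jupiter.
W goes 26, 32, 29, 35, 32 → 38 (alternating steps +6, −3, +6, −3, …).
So the next tuple is (u=729,v=Jupiter,w=38).

(u=729,v=Jupiter,w=38)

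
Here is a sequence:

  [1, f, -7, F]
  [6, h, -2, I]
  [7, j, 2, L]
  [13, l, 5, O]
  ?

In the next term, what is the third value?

7

Third value goes -7, -2, 2, 5 → 7 (differences are 5, 4, 3, … (decreasing by 1 each time)).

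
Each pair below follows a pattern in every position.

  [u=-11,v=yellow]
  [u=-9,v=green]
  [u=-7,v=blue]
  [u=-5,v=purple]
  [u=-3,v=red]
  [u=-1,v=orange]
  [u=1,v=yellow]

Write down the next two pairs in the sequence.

U: +2 each step, so -11, -9, -7, -5, -3, -1, 1 → 3 → 5.
For the v, repeats yellow → green → blue → purple → red → orange: yellow, green, blue, purple, red, orange, yellow → green → blue.
So the next two pairs are [u=3,v=green] and [u=5,v=blue].

[u=3,v=green], [u=5,v=blue]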